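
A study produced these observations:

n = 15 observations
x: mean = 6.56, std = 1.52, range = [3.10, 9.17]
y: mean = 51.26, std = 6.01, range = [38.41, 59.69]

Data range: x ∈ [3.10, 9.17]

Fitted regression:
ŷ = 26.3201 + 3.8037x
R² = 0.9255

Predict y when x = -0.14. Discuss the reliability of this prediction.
ŷ = 25.7876, but this is extrapolation (below the data range [3.10, 9.17]) and may be unreliable.

Prediction calculation:
ŷ = 26.3201 + 3.8037 × (-0.14)
ŷ = 25.7876

Reliability:
- Data range: x ∈ [3.10, 9.17]
- Prediction point: x = -0.14 is 3.24 units below the observed range → this is EXTRAPOLATION, not interpolation

Why that matters here:
- The linear relationship may not hold outside the observed range
- There are no observations near this x to validate the fitted line there

The R² = 0.9255 only validates the fit within [3.10, 9.17]; treat ŷ = 25.7876 with caution.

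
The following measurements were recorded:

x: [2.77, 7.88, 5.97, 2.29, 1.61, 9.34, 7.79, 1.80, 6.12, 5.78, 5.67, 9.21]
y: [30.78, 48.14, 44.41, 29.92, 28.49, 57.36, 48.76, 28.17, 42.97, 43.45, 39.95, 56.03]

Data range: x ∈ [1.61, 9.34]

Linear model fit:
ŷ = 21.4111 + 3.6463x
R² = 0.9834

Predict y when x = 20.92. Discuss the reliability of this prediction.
ŷ = 97.6917 (extrapolation — x = 20.92 lies outside [1.61, 9.34], so reliability is low).

Prediction calculation:
ŷ = 21.4111 + 3.6463 × 20.92
ŷ = 97.6917

Reliability:
- Data range: x ∈ [1.61, 9.34]
- Prediction point: x = 20.92 is 11.58 units above the observed range → this is EXTRAPOLATION, not interpolation

Why that matters here:
- The linear relationship may not hold outside the observed range
- R² describes fit only over the sampled x values; it says nothing about behaviour beyond them

A defensible statement: 'if the linear trend continued to x = 20.92, y would be about 97.6917' — the premise is untested.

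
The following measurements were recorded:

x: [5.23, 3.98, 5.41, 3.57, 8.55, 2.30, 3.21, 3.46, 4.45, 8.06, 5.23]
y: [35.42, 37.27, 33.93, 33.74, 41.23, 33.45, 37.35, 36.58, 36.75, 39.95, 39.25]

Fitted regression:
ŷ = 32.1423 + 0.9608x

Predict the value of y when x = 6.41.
ŷ = 38.3010

Plug x = 6.41 into the fitted line:

ŷ = 32.1423 + 0.9608 × 6.41
ŷ = 32.1423 + 6.1587
ŷ = 38.3010

This is a point prediction; actual observations scatter around it by roughly the residual standard deviation.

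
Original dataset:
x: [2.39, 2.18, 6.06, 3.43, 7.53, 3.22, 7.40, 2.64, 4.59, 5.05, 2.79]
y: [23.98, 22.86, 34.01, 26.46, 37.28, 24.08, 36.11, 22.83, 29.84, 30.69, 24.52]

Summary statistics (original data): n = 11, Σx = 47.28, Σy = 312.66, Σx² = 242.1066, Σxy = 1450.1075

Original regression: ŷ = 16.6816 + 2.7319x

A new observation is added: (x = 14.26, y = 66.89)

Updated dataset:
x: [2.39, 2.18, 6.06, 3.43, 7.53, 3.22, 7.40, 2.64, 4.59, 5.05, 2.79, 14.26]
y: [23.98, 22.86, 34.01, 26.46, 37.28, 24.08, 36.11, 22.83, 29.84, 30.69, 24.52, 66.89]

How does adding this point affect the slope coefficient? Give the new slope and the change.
Adding the point moves β₁ from 2.7319 to 3.5231, i.e. it increases by 0.7912 (+29.0%).

x = 14.26 lies well outside the original x-range [2.18, 7.53] (x̄ ≈ 4.30), so this observation has high leverage and can move the slope substantially.

Step 1: Update the sums with the new point (n goes from 11 to 12)
Σx  = 47.28 + 14.26 = 61.54
Σy  = 312.66 + 66.89 = 379.55
Σx² = 242.1066 + 14.26² = 242.1066 + 203.3476 = 445.4542
Σxy = 1450.1075 + 14.26×66.89 = 1450.1075 + 953.8514 = 2403.9589

Step 2: Recompute the slope with b₁ = (nΣxy − ΣxΣy) / (nΣx² − (Σx)²)
Numerator   = 12×2403.9589 − 61.54×379.55 = 28847.5068 − 23357.5070 = 5489.9998
Denominator = 12×445.4542 − 61.54² = 5345.4504 − 3787.1716 = 1558.2788
b₁(new) = 5489.9998 / 1558.2788 = 3.5231

(Same formula on the original sums: (11×1450.1075 − 47.28×312.66) / (11×242.1066 − 47.28²) = 1168.6177 / 427.7742 = 2.7319, matching the given fit.)

Step 3: Change in slope
Δβ₁ = 3.5231 − 2.7319 = +0.7912
Relative change = +0.7912 / 2.7319 × 100% = +29.0%
→ the slope increases when the point is added.

Because the point sits above the extension of the original line at a high-leverage x, it tilts the fit up.
In practice: investigate whether it comes from the same population as the rest of the sample.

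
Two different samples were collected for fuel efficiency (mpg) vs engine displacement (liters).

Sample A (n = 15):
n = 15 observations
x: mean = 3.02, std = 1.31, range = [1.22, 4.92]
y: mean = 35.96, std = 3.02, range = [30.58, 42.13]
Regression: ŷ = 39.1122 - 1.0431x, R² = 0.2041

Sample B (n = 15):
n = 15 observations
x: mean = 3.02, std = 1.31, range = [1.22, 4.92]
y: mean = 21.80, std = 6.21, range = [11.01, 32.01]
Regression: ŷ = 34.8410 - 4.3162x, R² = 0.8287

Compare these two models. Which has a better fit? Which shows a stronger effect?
Model B has the better fit (R² = 0.8287 vs 0.2041). Model B shows the stronger effect (|β₁| = 4.3162 vs 1.0431).

Model Comparison:

Goodness of fit (R²):
- Model A: R² = 0.2041 → 20.41% of variance in fuel efficiency explained
- Model B: R² = 0.8287 → 82.87% of variance in fuel efficiency explained
- 0.8287 > 0.2041 → Model B has the better fit

Which has the larger per-liter effect? (|β₁|)
- Model A: β₁ = -1.0431 → predicted fuel efficiency falls 1.0431 mpg per additional liter of engine displacement
- Model B: β₁ = -4.3162 → predicted fuel efficiency falls 4.3162 mpg per additional liter of engine displacement
- |-1.0431| < |-4.3162| → Model B shows the stronger marginal effect

Note: A better fit (higher R²) doesn't necessarily mean a more important relationship.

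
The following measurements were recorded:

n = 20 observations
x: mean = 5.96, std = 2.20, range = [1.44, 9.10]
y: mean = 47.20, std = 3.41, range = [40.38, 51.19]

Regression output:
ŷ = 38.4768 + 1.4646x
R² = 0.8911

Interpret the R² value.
The model explains 89.11% of the variance in y (R² = 0.8911), leaving 10.89% unexplained; the fit is strong.

R² = 1 − SS_res/SS_tot compares the residual scatter to the total scatter of y about its mean.

Here R² = 0.8911:
- Explained: 89.11% of the variation in y
- Unexplained (residual): 100% − 89.11% = 10.89%
- Rule of thumb (below 0.3 weak; 0.3 to below 0.7 moderate; 0.7 and above strong) → strong

Equivalently, for simple linear regression R² = r², so |r| = √0.8911 ≈ 0.9440.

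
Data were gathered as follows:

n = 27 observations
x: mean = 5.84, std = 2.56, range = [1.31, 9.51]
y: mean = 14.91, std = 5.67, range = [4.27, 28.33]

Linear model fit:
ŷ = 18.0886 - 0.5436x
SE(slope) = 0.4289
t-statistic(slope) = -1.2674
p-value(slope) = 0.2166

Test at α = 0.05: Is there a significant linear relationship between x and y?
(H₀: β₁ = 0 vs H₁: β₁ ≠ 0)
Since p-value = 0.2166 ≥ α = 0.05, fail to reject H₀ — the slope is not significantly different from 0.

Hypothesis test for the slope coefficient:

H₀: β₁ = 0 (no linear relationship)
H₁: β₁ ≠ 0 (linear relationship exists)

Test statistic: t = β̂₁ / SE(β̂₁) = -0.5436 / 0.4289 = -1.2674

The p-value (0.2166) is the probability, under H₀, of a t-statistic at least as extreme as |t| = 1.2674 (two-sided, df = n − 2 = 25).

Decision rule: reject H₀ if p-value < α.
p-value = 0.2166 ≥ α = 0.05 → fail to reject H₀.

At α = 0.05 the data do not provide convincing evidence of a nonzero slope.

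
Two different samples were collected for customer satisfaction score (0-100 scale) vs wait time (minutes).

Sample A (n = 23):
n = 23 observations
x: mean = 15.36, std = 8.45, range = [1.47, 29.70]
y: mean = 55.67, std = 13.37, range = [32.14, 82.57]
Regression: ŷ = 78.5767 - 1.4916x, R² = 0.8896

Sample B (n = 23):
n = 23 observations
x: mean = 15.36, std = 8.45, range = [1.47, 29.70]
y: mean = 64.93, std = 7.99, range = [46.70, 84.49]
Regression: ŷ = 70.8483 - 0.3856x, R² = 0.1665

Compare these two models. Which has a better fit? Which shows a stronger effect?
Model A has the better fit (R² = 0.8896 vs 0.1665). Model A shows the stronger effect (|β₁| = 1.4916 vs 0.3856).

Model Comparison:

Fit — compare R²:
- Model A: R² = 0.8896 → 88.96% of variance in satisfaction score explained
- Model B: R² = 0.1665 → 16.65% of variance in satisfaction score explained
- 0.8896 > 0.1665 → Model A has the better fit

Which has the larger per-minute effect? (|β₁|)
- Model A: β₁ = -1.4916 → predicted satisfaction score falls 1.4916 points per additional minute of wait time
- Model B: β₁ = -0.3856 → predicted satisfaction score falls 0.3856 points per additional minute of wait time
- |-1.4916| > |-0.3856| → Model A shows the stronger marginal effect

Note: The two samples could reflect different populations, time periods, or measurement quality.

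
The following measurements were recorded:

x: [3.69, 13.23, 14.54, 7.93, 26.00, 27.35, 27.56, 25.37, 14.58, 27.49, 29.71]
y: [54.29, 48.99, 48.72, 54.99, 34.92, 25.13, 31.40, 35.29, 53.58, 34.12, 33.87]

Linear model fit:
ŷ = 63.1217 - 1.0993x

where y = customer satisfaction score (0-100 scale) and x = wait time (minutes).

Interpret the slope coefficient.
An increase of one minute in wait time is associated with a 1.0993 points decrease in predicted satisfaction score.

β₁ = -1.0993 is the change in predicted satisfaction score (points) per additional minute of wait time.

Interpretation:
- Wait time up by 1 minute → predicted satisfaction score decreases by 1.0993 points
- The effect is assumed constant over the observed range of x (linearity)
- The sign (−) gives the direction; the magnitude 1.0993 gives the size of the effect per minute

The intercept β₀ = 63.1217 is the predicted satisfaction score when wait time = 0; since the smallest observed x is 3.69, this is an extrapolation and mainly anchors the line.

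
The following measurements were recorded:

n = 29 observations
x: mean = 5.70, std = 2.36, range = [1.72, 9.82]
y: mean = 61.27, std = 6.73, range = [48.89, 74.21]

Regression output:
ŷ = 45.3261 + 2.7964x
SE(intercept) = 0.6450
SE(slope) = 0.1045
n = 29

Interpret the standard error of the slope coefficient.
The slope 2.7964 is pinned down to within about ±0.1045 (one SE) by these data — relative uncertainty 3.7%, i.e. precise.

What SE measures:
- The standard error quantifies the sampling variability of the coefficient estimate
- It is the estimated standard deviation of β̂₁ across hypothetical repeated samples of the same size
- Smaller SE → more precise estimate

Relative precision:
- SE / |β̂₁| = 0.1045 / 2.7964 = 3.7%
- Rule of thumb (under 20%: precise; 20% to under 50%: moderately precise; 50% or more: imprecise) → precise

Link to interval estimation: a confidence interval for β₁ is β̂₁ ± t* × 0.1045, so SE sets the half-width per unit of t*.

What drives SE(β̂₁): more residual scatter → larger SE; wider spread of x values → smaller SE; larger n (here n = 29) → smaller SE.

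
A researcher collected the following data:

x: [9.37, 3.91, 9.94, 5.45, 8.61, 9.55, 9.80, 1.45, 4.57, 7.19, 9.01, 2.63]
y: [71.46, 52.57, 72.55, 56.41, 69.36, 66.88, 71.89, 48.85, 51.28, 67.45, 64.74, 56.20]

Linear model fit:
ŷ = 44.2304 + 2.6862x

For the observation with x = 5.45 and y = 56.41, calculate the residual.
Residual = -2.4602

The residual is the difference between the actual value and the predicted value:

Residual = y - ŷ

Step 1: Calculate predicted value
ŷ = 44.2304 + 2.6862 × 5.45
ŷ = 58.8702

Step 2: Calculate residual
Residual = 56.41 - 58.8702
Residual = -2.4602

Sign check: y < ŷ, so the point is below the line and the fit overestimates here.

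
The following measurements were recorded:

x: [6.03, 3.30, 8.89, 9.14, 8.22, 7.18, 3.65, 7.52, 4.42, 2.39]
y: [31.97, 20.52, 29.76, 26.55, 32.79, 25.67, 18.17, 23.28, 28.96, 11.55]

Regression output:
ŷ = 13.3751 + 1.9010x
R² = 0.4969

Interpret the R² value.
About 49.69% of the variability in y is accounted for by the regression on x (R² = 0.4969) — a moderate linear fit.

R² = 1 − SS_res/SS_tot compares the residual scatter to the total scatter of y about its mean.

Here R² = 0.4969:
- Explained: 49.69% of the variation in y
- Unexplained (residual): 100% − 49.69% = 50.31%
- Rule of thumb (below 0.3 weak; 0.3 to below 0.7 moderate; 0.7 and above strong) → moderate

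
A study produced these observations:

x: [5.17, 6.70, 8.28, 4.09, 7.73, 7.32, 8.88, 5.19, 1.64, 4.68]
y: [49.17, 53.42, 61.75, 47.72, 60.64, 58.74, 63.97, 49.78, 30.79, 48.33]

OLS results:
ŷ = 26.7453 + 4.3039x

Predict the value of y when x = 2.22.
ŷ = 36.3000

Plug x = 2.22 into the fitted line:

ŷ = 26.7453 + 4.3039 × 2.22
ŷ = 26.7453 + 9.5547
ŷ = 36.3000

This is a point prediction; actual observations scatter around it by roughly the residual standard deviation.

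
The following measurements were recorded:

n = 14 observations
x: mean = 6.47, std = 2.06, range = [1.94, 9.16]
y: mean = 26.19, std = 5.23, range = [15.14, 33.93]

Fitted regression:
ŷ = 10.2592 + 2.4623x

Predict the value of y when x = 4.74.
ŷ = 21.9305

x = 4.74 lies inside the observed range [1.94, 9.16], so the fitted equation applies directly:

ŷ = 10.2592 + 2.4623 × 4.74
ŷ = 10.2592 + 11.6713
ŷ = 21.9305

This is the fitted mean response at that x — an individual observation would come with a wider prediction interval.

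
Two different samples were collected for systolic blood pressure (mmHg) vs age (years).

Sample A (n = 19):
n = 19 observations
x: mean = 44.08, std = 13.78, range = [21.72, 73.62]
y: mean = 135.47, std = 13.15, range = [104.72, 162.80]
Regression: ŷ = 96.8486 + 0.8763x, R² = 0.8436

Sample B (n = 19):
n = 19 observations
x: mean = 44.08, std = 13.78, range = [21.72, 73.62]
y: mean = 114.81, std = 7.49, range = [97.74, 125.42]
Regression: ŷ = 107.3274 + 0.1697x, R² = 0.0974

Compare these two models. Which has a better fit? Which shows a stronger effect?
Model A has the better fit (R² = 0.8436 vs 0.0974). Model A shows the stronger effect (|β₁| = 0.8763 vs 0.1697).

Model Comparison:

Fit — compare R²:
- Model A: R² = 0.8436 → 84.36% of variance in blood pressure explained
- Model B: R² = 0.0974 → 9.74% of variance in blood pressure explained
- 0.8436 > 0.0974 → Model A has the better fit

Effect size (slope magnitude):
- Model A: β₁ = 0.8763 → predicted blood pressure rises 0.8763 mmHg per additional year of age
- Model B: β₁ = 0.1697 → predicted blood pressure rises 0.1697 mmHg per additional year of age
- |0.8763| > |0.1697| → Model A shows the stronger marginal effect

Note: A better fit (higher R²) doesn't necessarily mean a more important relationship.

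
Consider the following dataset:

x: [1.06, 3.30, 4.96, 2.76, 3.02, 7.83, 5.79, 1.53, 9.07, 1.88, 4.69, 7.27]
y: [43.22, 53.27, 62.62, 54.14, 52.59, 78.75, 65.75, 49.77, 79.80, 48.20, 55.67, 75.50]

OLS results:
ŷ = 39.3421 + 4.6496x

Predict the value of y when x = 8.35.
ŷ = 78.1663

x = 8.35 lies inside the observed range [1.06, 9.07], so the fitted equation applies directly:

ŷ = 39.3421 + 4.6496 × 8.35
ŷ = 39.3421 + 38.8242
ŷ = 78.1663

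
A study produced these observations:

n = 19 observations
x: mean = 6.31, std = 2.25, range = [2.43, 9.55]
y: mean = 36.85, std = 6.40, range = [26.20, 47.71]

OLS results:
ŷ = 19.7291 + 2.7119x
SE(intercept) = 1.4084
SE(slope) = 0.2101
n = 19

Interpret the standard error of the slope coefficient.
SE(β̂₁) = 0.2101 is the estimated standard deviation of the slope estimate across repeated samples; relative to β̂₁ = 2.7119 that is 7.7%, a precise estimate.

SE(β̂₁) = s / √Sxx, where s is the residual standard deviation and Sxx = Σ(x − x̄)². It is the yardstick for how far β̂₁ = 2.7119 could plausibly be from the true slope.

Relative precision:
- SE / |β̂₁| = 0.2101 / 2.7119 = 7.7%
- Rule of thumb (under 20%: precise; 20% to under 50%: moderately precise; 50% or more: imprecise) → precise

Rough 95% range (±2 SE): 2.7119 ± 0.4202 → (2.2917, 3.1321).

What drives SE(β̂₁): larger n (here n = 19) → smaller SE; wider spread of x values → smaller SE; more residual scatter → larger SE.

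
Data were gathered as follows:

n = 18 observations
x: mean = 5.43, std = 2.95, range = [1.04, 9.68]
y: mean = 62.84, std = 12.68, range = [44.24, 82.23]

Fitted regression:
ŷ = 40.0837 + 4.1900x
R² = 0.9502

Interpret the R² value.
R² = 0.9502 means 95.02% of the variation in y is explained by the linear relationship with x. This indicates a strong fit.

The coefficient of determination R² is the fraction of the total variation in y that the fitted line accounts for.

Here R² = 0.9502:
- Explained: 95.02% of the variation in y
- Unexplained (residual): 100% − 95.02% = 4.98%
- Rule of thumb (below 0.3 weak; 0.3 to below 0.7 moderate; 0.7 and above strong) → strong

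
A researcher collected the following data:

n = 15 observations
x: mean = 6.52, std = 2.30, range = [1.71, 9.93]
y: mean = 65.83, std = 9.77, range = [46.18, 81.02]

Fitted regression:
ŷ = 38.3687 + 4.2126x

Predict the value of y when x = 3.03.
ŷ = 51.1329

x = 3.03 lies inside the observed range [1.71, 9.93], so the fitted equation applies directly:

ŷ = 38.3687 + 4.2126 × 3.03
ŷ = 38.3687 + 12.7642
ŷ = 51.1329

This is the fitted mean response at that x — an individual observation would come with a wider prediction interval.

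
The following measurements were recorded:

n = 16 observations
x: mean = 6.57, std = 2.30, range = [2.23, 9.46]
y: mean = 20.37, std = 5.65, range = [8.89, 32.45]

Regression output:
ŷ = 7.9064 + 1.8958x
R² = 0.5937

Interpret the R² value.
R² = 0.5937 means 59.37% of the variation in y is explained by the linear relationship with x. This indicates a moderate fit.

R² (coefficient of determination) measures the proportion of variance in y explained by the regression model.

Here R² = 0.5937:
- Explained: 59.37% of the variation in y
- Unexplained (residual): 100% − 59.37% = 40.63%
- Rule of thumb (below 0.3 weak; 0.3 to below 0.7 moderate; 0.7 and above strong) → moderate

Calculation: R² = 1 − (SS_res / SS_tot), where SS_res is the sum of squared residuals and SS_tot the total sum of squares.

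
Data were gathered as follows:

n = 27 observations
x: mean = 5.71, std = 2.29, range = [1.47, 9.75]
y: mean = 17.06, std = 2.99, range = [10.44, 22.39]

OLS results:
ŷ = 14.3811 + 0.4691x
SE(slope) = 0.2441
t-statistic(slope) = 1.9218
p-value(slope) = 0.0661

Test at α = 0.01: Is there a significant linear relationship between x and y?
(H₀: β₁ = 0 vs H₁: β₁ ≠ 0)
p-value = 0.0661 ≥ α = 0.01, so we fail to reject H₀. The relationship is not significant.

Hypothesis test for the slope coefficient:

H₀: β₁ = 0 (no linear relationship)
H₁: β₁ ≠ 0 (linear relationship exists)

Test statistic: t = β̂₁ / SE(β̂₁) = 0.4691 / 0.2441 = 1.9218

p = 0.0661: how often a slope estimate this far from 0 (in SE units) would arise by chance if β₁ were truly 0.

Decision rule: reject H₀ if p-value < α.
p-value = 0.0661 ≥ α = 0.01 → fail to reject H₀.

There is not sufficient evidence at the 1% significance level to conclude that a linear relationship exists between x and y.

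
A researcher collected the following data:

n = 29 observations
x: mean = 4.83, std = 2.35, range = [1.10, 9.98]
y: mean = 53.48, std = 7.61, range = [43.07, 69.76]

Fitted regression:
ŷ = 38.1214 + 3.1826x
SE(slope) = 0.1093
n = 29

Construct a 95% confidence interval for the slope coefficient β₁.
The 95% CI for β₁ is (2.9583, 3.4069)

Confidence interval for the slope:

The 95% CI for β₁ is: β̂₁ ± t*(α/2, n-2) × SE(β̂₁)

Step 1: Find critical t-value
- Confidence level = 0.95
- Degrees of freedom = n - 2 = 29 - 2 = 27
- t*(α/2, 27) = 2.0518

Step 2: Calculate margin of error
Margin = 2.0518 × 0.1093 = 0.2243

Step 3: Construct interval
CI = 3.1826 ± 0.2243
CI = (2.9583, 3.4069)

Interpretation: We are 95% confident that the true slope β₁ lies between 2.9583 and 3.4069.
Since 0 is outside the interval, a two-sided test at α = 0.05 would reject H₀: β₁ = 0.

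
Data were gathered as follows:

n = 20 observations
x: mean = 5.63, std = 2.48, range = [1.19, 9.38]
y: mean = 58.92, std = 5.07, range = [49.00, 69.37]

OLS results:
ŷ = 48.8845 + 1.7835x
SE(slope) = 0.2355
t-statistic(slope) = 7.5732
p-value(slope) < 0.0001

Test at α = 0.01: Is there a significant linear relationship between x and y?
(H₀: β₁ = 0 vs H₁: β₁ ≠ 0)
Reject H₀: p-value < 0.0001 < α = 0.01. The linear relationship is significant at the 1% level.

Hypothesis test for the slope coefficient:

H₀: β₁ = 0 (no linear relationship)
H₁: β₁ ≠ 0 (linear relationship exists)

Test statistic: t = β̂₁ / SE(β̂₁) = 1.7835 / 0.2355 = 7.5732

With df = 18, the two-sided p-value for |t| = 7.5732 is <0.0001.

Decision rule: reject H₀ if p-value < α.
p-value < 0.0001 < α = 0.01 → reject H₀.

At α = 0.01 the data do provide convincing evidence of a nonzero slope.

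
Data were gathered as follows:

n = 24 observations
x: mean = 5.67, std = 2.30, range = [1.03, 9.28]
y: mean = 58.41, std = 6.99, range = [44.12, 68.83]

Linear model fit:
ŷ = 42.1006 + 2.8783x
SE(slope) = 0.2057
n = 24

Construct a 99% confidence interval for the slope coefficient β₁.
The 99% CI for β₁ is (2.2985, 3.4581)

Confidence interval for the slope:

The 99% CI for β₁ is: β̂₁ ± t*(α/2, n-2) × SE(β̂₁)

Step 1: Find critical t-value
- Confidence level = 0.99
- Degrees of freedom = n - 2 = 24 - 2 = 22
- t*(α/2, 22) = 2.8188

Step 2: Calculate margin of error
Margin = 2.8188 × 0.2057 = 0.5798

Step 3: Construct interval
CI = 2.8783 ± 0.5798
CI = (2.2985, 3.4581)

Interpretation: each one-unit increase in x is associated with a change in mean y of between 2.2985 and 3.4581, with 99% confidence.
The interval does not include 0, suggesting a significant linear relationship.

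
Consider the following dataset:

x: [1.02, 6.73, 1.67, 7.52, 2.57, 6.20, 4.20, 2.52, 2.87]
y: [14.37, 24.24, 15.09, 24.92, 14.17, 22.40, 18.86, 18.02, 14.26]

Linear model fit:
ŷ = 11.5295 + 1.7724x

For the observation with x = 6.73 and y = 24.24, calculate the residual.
Residual = 0.7822

The residual is the difference between the actual value and the predicted value:

Residual = y - ŷ

Step 1: Calculate predicted value
ŷ = 11.5295 + 1.7724 × 6.73
ŷ = 23.4578

Step 2: Calculate residual
Residual = 24.24 - 23.4578
Residual = 0.7822

Interpretation: the model underestimates the actual value by 0.7822 at this point (positive residual → observation lies above the fitted line).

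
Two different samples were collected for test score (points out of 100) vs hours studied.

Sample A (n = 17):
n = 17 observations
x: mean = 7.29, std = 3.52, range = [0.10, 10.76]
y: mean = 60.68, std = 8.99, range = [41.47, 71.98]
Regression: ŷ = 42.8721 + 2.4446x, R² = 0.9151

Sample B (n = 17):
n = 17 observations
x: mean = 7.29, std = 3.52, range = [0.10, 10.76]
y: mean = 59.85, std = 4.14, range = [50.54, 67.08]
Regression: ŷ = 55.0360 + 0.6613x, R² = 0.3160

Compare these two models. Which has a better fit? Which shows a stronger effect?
Model A has the better fit (R² = 0.9151 vs 0.3160). Model A shows the stronger effect (|β₁| = 2.4446 vs 0.6613).

Model Comparison:

Which explains more variance? (R²)
- Model A: R² = 0.9151 → 91.51% of variance in test score explained
- Model B: R² = 0.3160 → 31.60% of variance in test score explained
- 0.9151 > 0.3160 → Model A has the better fit

Strength of effect — compare |β₁|:
- Model A: β₁ = 2.4446 → predicted test score rises 2.4446 points per additional hour of study time
- Model B: β₁ = 0.6613 → predicted test score rises 0.6613 points per additional hour of study time
- |2.4446| > |0.6613| → Model A shows the stronger marginal effect

Note: The two samples could reflect different populations, time periods, or measurement quality.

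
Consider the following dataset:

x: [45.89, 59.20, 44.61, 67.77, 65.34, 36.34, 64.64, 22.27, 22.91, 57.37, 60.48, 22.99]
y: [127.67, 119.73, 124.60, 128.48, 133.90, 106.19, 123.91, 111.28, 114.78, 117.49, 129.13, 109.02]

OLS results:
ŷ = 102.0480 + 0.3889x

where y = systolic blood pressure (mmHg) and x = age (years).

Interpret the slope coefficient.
An increase of one year in age is associated with a 0.3889 mmHg increase in predicted blood pressure.

The slope β₁ = 0.3889 gives the rate at which the fitted blood pressure changes with age.

Interpretation:
- Age up by 1 year → predicted blood pressure increases by 0.3889 mmHg
- The effect is assumed constant over the observed range of x (linearity)
- The slope describes association in these data, not necessarily a causal effect

(β₀ = 102.0480 is the fitted value at x = 0 and is not part of the slope interpretation.)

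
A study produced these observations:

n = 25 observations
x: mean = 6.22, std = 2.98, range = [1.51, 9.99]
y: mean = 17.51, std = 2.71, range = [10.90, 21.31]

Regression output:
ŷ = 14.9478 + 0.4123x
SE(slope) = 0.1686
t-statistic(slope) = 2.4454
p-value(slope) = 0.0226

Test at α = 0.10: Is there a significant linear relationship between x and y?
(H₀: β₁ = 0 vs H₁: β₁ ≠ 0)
Reject H₀: p-value = 0.0226 < α = 0.10. The linear relationship is significant at the 10% level.

Hypothesis test for the slope coefficient:

H₀: β₁ = 0 (no linear relationship)
H₁: β₁ ≠ 0 (linear relationship exists)

Test statistic: t = β̂₁ / SE(β̂₁) = 0.4123 / 0.1686 = 2.4454

The p-value (0.0226) is the probability, under H₀, of a t-statistic at least as extreme as |t| = 2.4454 (two-sided, df = n − 2 = 23).

Decision rule: reject H₀ if p-value < α.
p-value = 0.0226 < α = 0.10 → reject H₀.

Conclusion: the linear association between x and y is significant at the 10% level.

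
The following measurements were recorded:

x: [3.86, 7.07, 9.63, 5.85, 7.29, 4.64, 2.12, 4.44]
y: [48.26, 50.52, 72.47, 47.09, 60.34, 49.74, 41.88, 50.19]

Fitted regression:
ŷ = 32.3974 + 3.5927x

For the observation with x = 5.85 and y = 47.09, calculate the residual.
Residual = -6.3247

The residual is the difference between the actual value and the predicted value:

Residual = y - ŷ

Step 1: Calculate predicted value
ŷ = 32.3974 + 3.5927 × 5.85
ŷ = 53.4147

Step 2: Calculate residual
Residual = 47.09 - 53.4147
Residual = -6.3247

Interpretation: the model overestimates the actual value by 6.3247 at this point (negative residual → observation lies below the fitted line).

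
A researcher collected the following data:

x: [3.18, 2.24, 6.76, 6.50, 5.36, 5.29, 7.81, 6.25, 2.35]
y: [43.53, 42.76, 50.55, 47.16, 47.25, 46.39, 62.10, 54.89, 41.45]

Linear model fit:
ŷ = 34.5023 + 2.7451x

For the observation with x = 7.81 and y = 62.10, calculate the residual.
Residual = 6.1585

The residual is the difference between the actual value and the predicted value:

Residual = y - ŷ

Step 1: Calculate predicted value
ŷ = 34.5023 + 2.7451 × 7.81
ŷ = 55.9415

Step 2: Calculate residual
Residual = 62.10 - 55.9415
Residual = 6.1585

Interpretation: the model underestimates the actual value by 6.1585 at this point (positive residual → observation lies above the fitted line).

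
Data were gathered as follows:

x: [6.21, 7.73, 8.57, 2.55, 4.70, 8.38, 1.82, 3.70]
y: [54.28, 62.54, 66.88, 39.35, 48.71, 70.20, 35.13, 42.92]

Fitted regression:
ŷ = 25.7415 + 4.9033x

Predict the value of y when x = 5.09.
ŷ = 50.6993

Plug x = 5.09 into the fitted line:

ŷ = 25.7415 + 4.9033 × 5.09
ŷ = 25.7415 + 24.9578
ŷ = 50.6993

This is the fitted mean response at that x — an individual observation would come with a wider prediction interval.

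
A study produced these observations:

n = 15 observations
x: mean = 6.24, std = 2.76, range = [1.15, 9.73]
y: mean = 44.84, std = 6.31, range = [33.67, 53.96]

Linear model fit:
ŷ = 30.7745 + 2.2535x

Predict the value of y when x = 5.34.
ŷ = 42.8082

Plug x = 5.34 into the fitted line:

ŷ = 30.7745 + 2.2535 × 5.34
ŷ = 30.7745 + 12.0337
ŷ = 42.8082

This is a point prediction; actual observations scatter around it by roughly the residual standard deviation.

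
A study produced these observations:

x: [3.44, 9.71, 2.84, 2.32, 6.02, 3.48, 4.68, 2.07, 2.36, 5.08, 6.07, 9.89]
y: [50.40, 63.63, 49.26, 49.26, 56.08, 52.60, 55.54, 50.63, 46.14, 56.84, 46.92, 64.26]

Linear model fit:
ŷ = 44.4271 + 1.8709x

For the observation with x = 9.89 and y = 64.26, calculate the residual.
Residual = 1.3297

The residual is the difference between the actual value and the predicted value:

Residual = y - ŷ

Step 1: Calculate predicted value
ŷ = 44.4271 + 1.8709 × 9.89
ŷ = 62.9303

Step 2: Calculate residual
Residual = 64.26 - 62.9303
Residual = 1.3297

Interpretation: the model underestimates the actual value by 1.3297 at this point (positive residual → observation lies above the fitted line).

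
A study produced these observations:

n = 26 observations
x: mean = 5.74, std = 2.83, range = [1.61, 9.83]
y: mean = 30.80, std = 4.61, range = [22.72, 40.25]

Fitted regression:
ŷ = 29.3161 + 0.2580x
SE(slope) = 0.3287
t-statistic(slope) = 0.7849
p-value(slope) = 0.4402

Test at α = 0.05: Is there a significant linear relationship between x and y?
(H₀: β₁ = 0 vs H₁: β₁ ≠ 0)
Since p-value = 0.4402 ≥ α = 0.05, fail to reject H₀ — the slope is not significantly different from 0.

Hypothesis test for the slope coefficient:

H₀: β₁ = 0 (no linear relationship)
H₁: β₁ ≠ 0 (linear relationship exists)

Test statistic: t = β̂₁ / SE(β̂₁) = 0.2580 / 0.3287 = 0.7849

p = 0.4402: how often a slope estimate this far from 0 (in SE units) would arise by chance if β₁ were truly 0.

Decision rule: reject H₀ if p-value < α.
p-value = 0.4402 ≥ α = 0.05 → fail to reject H₀.

At α = 0.05 the data do not provide convincing evidence of a nonzero slope.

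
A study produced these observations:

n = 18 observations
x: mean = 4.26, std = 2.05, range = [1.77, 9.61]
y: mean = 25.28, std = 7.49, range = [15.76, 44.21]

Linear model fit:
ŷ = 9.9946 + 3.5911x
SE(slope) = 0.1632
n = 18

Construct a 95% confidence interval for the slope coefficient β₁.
The 95% CI for β₁ is (3.2451, 3.9371)

Confidence interval for the slope:

The 95% CI for β₁ is: β̂₁ ± t*(α/2, n-2) × SE(β̂₁)

Step 1: Find critical t-value
- Confidence level = 0.95
- Degrees of freedom = n - 2 = 18 - 2 = 16
- t*(α/2, 16) = 2.1199

Step 2: Calculate margin of error
Margin = 2.1199 × 0.1632 = 0.3460

Step 3: Construct interval
CI = 3.5911 ± 0.3460
CI = (3.2451, 3.9371)

Interpretation: intervals built this way capture the true β₁ in 95% of repeated samples; here the plausible range for the per-unit effect of x on y is 3.2451 to 3.9371.
Since 0 is outside the interval, a two-sided test at α = 0.05 would reject H₀: β₁ = 0.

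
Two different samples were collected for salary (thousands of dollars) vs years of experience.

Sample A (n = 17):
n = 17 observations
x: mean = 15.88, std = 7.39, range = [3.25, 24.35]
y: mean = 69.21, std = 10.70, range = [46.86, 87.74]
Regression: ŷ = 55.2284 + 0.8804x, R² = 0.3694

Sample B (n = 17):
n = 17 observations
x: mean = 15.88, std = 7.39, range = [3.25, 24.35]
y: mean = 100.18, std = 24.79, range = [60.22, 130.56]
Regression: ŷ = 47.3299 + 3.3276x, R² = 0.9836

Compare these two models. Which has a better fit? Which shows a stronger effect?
Model B has the better fit (R² = 0.9836 vs 0.3694). Model B shows the stronger effect (|β₁| = 3.3276 vs 0.8804).

Model Comparison:

Which explains more variance? (R²)
- Model A: R² = 0.3694 → 36.94% of variance in salary explained
- Model B: R² = 0.9836 → 98.36% of variance in salary explained
- 0.9836 > 0.3694 → Model B has the better fit

Which has the larger per-year effect? (|β₁|)
- Model A: β₁ = 0.8804 → predicted salary rises 0.8804 thousand dollars per additional year of experience
- Model B: β₁ = 3.3276 → predicted salary rises 3.3276 thousand dollars per additional year of experience
- |0.8804| < |3.3276| → Model B shows the stronger marginal effect

Notes:
- R² measures how tightly points cluster around the line; β₁ measures how steep the line is — they answer different questions.
- The two samples could reflect different populations, time periods, or measurement quality.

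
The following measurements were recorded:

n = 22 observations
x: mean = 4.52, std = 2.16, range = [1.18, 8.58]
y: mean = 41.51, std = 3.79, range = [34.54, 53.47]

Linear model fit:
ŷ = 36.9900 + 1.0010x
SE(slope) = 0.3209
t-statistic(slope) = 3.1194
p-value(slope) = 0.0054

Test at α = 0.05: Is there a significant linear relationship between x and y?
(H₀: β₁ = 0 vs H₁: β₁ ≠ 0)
Reject H₀: p-value = 0.0054 < α = 0.05. The linear relationship is significant at the 5% level.

Hypothesis test for the slope coefficient:

H₀: β₁ = 0 (no linear relationship)
H₁: β₁ ≠ 0 (linear relationship exists)

Test statistic: t = β̂₁ / SE(β̂₁) = 1.0010 / 0.3209 = 3.1194

The p-value (0.0054) is the probability, under H₀, of a t-statistic at least as extreme as |t| = 3.1194 (two-sided, df = n − 2 = 20).

Decision rule: reject H₀ if p-value < α.
p-value = 0.0054 < α = 0.05 → reject H₀.

There is sufficient evidence at the 5% significance level to conclude that a linear relationship exists between x and y.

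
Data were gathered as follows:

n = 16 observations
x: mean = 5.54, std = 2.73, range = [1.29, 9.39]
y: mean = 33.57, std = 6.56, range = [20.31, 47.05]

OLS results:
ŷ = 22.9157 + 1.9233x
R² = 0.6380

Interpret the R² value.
R² = 0.6380 means 63.80% of the variation in y is explained by the linear relationship with x. This indicates a moderate fit.

R² = 1 − SS_res/SS_tot compares the residual scatter to the total scatter of y about its mean.

Here R² = 0.6380:
- Explained: 63.80% of the variation in y
- Unexplained (residual): 100% − 63.80% = 36.20%
- Rule of thumb (below 0.3 weak; 0.3 to below 0.7 moderate; 0.7 and above strong) → moderate

Equivalently, for simple linear regression R² = r², so |r| = √0.6380 ≈ 0.7987.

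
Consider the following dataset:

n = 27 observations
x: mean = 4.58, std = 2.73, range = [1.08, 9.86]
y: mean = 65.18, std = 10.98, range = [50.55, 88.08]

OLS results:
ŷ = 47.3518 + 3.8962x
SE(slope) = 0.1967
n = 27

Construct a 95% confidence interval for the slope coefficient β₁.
The 95% CI for β₁ is (3.4911, 4.3013)

Confidence interval for the slope:

The 95% CI for β₁ is: β̂₁ ± t*(α/2, n-2) × SE(β̂₁)

Step 1: Find critical t-value
- Confidence level = 0.95
- Degrees of freedom = n - 2 = 27 - 2 = 25
- t*(α/2, 25) = 2.0595

Step 2: Calculate margin of error
Margin = 2.0595 × 0.1967 = 0.4051

Step 3: Construct interval
CI = 3.8962 ± 0.4051
CI = (3.4911, 4.3013)

Interpretation: each one-unit increase in x is associated with a change in mean y of between 3.4911 and 4.3013, with 95% confidence.
The interval does not include 0, suggesting a significant linear relationship.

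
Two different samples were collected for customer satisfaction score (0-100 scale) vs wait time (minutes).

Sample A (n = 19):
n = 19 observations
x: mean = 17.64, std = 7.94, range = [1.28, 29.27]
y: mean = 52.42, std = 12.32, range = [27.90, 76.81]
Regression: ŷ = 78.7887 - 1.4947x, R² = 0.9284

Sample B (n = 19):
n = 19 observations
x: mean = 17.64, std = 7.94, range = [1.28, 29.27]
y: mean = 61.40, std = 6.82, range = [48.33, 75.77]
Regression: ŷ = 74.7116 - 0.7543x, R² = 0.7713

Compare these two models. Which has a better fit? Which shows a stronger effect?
Model A has the better fit (R² = 0.9284 vs 0.7713). Model A shows the stronger effect (|β₁| = 1.4947 vs 0.7543).

Model Comparison:

Fit — compare R²:
- Model A: R² = 0.9284 → 92.84% of variance in satisfaction score explained
- Model B: R² = 0.7713 → 77.13% of variance in satisfaction score explained
- 0.9284 > 0.7713 → Model A has the better fit

Which has the larger per-minute effect? (|β₁|)
- Model A: β₁ = -1.4947 → predicted satisfaction score falls 1.4947 points per additional minute of wait time
- Model B: β₁ = -0.7543 → predicted satisfaction score falls 0.7543 points per additional minute of wait time
- |-1.4947| > |-0.7543| → Model A shows the stronger marginal effect

Notes:
- R² measures how tightly points cluster around the line; β₁ measures how steep the line is — they answer different questions.
- A better fit (higher R²) doesn't necessarily mean a more important relationship.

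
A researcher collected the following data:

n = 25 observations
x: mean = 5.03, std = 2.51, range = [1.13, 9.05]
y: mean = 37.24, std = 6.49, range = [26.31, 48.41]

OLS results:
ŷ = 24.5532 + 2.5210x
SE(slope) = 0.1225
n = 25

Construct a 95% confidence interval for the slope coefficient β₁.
The 95% CI for β₁ is (2.2676, 2.7744)

Confidence interval for the slope:

The 95% CI for β₁ is: β̂₁ ± t*(α/2, n-2) × SE(β̂₁)

Step 1: Find critical t-value
- Confidence level = 0.95
- Degrees of freedom = n - 2 = 25 - 2 = 23
- t*(α/2, 23) = 2.0687

Step 2: Calculate margin of error
Margin = 2.0687 × 0.1225 = 0.2534

Step 3: Construct interval
CI = 2.5210 ± 0.2534
CI = (2.2676, 2.7744)

Interpretation: intervals built this way capture the true β₁ in 95% of repeated samples; here the plausible range for the per-unit effect of x on y is 2.2676 to 2.7744.
Since 0 is outside the interval, a two-sided test at α = 0.05 would reject H₀: β₁ = 0.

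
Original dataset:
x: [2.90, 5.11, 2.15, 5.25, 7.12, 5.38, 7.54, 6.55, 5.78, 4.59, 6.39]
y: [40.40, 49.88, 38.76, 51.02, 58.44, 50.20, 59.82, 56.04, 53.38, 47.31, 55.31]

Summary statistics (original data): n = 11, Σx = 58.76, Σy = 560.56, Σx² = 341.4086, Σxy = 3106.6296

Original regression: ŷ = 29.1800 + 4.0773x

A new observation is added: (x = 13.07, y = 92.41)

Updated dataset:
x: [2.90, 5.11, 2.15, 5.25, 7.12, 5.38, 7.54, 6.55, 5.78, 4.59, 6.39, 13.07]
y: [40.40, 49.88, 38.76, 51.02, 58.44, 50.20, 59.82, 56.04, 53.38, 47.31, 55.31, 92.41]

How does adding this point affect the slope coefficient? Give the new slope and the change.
Adding the point moves β₁ from 4.0773 to 4.9332, i.e. it increases by 0.8559 (+21.0%).

The new point has HIGH LEVERAGE: x = 13.07 is far from the original mean x̄ = 58.76/11 ≈ 5.34 (original range [2.15, 7.54]).

Step 1: Update the sums with the new point (n goes from 11 to 12)
Σx  = 58.76 + 13.07 = 71.83
Σy  = 560.56 + 92.41 = 652.97
Σx² = 341.4086 + 13.07² = 341.4086 + 170.8249 = 512.2335
Σxy = 3106.6296 + 13.07×92.41 = 3106.6296 + 1207.7987 = 4314.4283

Step 2: Recompute the slope with b₁ = (nΣxy − ΣxΣy) / (nΣx² − (Σx)²)
Numerator   = 12×4314.4283 − 71.83×652.97 = 51773.1396 − 46902.8351 = 4870.3045
Denominator = 12×512.2335 − 71.83² = 6146.8020 − 5159.5489 = 987.2531
b₁(new) = 4870.3045 / 987.2531 = 4.9332

(Same formula on the original sums: (11×3106.6296 − 58.76×560.56) / (11×341.4086 − 58.76²) = 1234.4200 / 302.7570 = 4.0773, matching the given fit.)

Step 3: Change in slope
Δβ₁ = 4.9332 − 4.0773 = +0.8559
Relative change = +0.8559 / 4.0773 × 100% = +21.0%
→ the slope increases when the point is added.

Because the point sits above the extension of the original line at a high-leverage x, it tilts the fit up.
In practice: refit with and without it and report both if conclusions differ.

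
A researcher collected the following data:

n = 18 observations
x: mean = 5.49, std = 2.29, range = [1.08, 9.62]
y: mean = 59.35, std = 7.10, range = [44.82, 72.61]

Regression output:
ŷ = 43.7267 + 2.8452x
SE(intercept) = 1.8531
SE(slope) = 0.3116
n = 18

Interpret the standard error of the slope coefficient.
SE(β̂₁) = 0.3116 is the estimated standard deviation of the slope estimate across repeated samples; relative to β̂₁ = 2.8452 that is 11.0%, a precise estimate.

What SE measures:
- The standard error quantifies the sampling variability of the coefficient estimate
- It is the estimated standard deviation of β̂₁ across hypothetical repeated samples of the same size
- Smaller SE → more precise estimate

Relative precision:
- SE / |β̂₁| = 0.3116 / 2.8452 = 11.0%
- Rule of thumb (under 20%: precise; 20% to under 50%: moderately precise; 50% or more: imprecise) → precise

Link to the t-test: t = β̂₁ / SE(β̂₁) = 2.8452 / 0.3116 = 9.1309, the statistic for H₀: β₁ = 0.

What drives SE(β̂₁): larger n (here n = 18) → smaller SE; more residual scatter → larger SE; wider spread of x values → smaller SE.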